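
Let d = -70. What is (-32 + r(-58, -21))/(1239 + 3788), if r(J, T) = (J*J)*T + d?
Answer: -70746/5027 ≈ -14.073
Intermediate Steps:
r(J, T) = -70 + T*J² (r(J, T) = (J*J)*T - 70 = J²*T - 70 = T*J² - 70 = -70 + T*J²)
(-32 + r(-58, -21))/(1239 + 3788) = (-32 + (-70 - 21*(-58)²))/(1239 + 3788) = (-32 + (-70 - 21*3364))/5027 = (-32 + (-70 - 70644))*(1/5027) = (-32 - 70714)*(1/5027) = -70746*1/5027 = -70746/5027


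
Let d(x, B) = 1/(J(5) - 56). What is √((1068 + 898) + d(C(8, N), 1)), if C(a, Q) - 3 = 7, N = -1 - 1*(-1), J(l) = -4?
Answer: √1769385/30 ≈ 44.339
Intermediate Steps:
N = 0 (N = -1 + 1 = 0)
C(a, Q) = 10 (C(a, Q) = 3 + 7 = 10)
d(x, B) = -1/60 (d(x, B) = 1/(-4 - 56) = 1/(-60) = -1/60)
√((1068 + 898) + d(C(8, N), 1)) = √((1068 + 898) - 1/60) = √(1966 - 1/60) = √(117959/60) = √1769385/30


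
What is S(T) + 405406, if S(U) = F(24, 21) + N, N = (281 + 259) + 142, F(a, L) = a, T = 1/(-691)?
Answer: 406112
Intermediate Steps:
T = -1/691 ≈ -0.0014472
N = 682 (N = 540 + 142 = 682)
S(U) = 706 (S(U) = 24 + 682 = 706)
S(T) + 405406 = 706 + 405406 = 406112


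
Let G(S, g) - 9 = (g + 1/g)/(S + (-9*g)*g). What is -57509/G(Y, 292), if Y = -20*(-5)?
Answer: -12884580441328/2016316063 ≈ -6390.2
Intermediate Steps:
Y = 100
G(S, g) = 9 + (g + 1/g)/(S - 9*g²) (G(S, g) = 9 + (g + 1/g)/(S + (-9*g)*g) = 9 + (g + 1/g)/(S - 9*g²))
-57509/G(Y, 292) = -57509*292*(100 - 9*292²)/(1 + 292² - 81*292³ + 9*100*292) = -57509*292*(100 - 9*85264)/(1 + 85264 - 81*24897088 + 262800) = -57509*292*(100 - 767376)/(1 + 85264 - 2016664128 + 262800) = -57509/((1/292)*(-2016316063)/(-767276)) = -57509/((1/292)*(-1/767276)*(-2016316063)) = -57509/2016316063/224044592 = -57509*224044592/2016316063 = -12884580441328/2016316063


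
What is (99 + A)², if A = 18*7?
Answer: 50625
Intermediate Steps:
A = 126
(99 + A)² = (99 + 126)² = 225² = 50625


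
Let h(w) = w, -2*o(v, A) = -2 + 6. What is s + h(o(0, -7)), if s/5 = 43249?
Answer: 216243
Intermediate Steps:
o(v, A) = -2 (o(v, A) = -(-2 + 6)/2 = -½*4 = -2)
s = 216245 (s = 5*43249 = 216245)
s + h(o(0, -7)) = 216245 - 2 = 216243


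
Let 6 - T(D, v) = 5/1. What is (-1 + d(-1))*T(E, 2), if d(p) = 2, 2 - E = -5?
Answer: 1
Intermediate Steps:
E = 7 (E = 2 - 1*(-5) = 2 + 5 = 7)
T(D, v) = 1 (T(D, v) = 6 - 5/1 = 6 - 5 = 1)
(-1 + d(-1))*T(E, 2) = (-1 + 2)*1 = 1*1 = 1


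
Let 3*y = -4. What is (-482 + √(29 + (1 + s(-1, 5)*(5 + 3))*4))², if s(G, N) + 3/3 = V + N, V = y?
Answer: (1446 - √1065)²/9 ≈ 2.2196e+5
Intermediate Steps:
y = -4/3 (y = (⅓)*(-4) = -4/3 ≈ -1.3333)
V = -4/3 ≈ -1.3333
s(G, N) = -7/3 + N (s(G, N) = -1 + (-4/3 + N) = -7/3 + N)
(-482 + √(29 + (1 + s(-1, 5)*(5 + 3))*4))² = (-482 + √(29 + (1 + (-7/3 + 5)*(5 + 3))*4))² = (-482 + √(29 + (1 + (8/3)*8)*4))² = (-482 + √(29 + (1 + 64/3)*4))² = (-482 + √(29 + (67/3)*4))² = (-482 + √(29 + 268/3))² = (-482 + √(355/3))² = (-482 + √1065/3)²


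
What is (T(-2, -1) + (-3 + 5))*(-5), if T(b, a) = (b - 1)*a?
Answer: -25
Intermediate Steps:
T(b, a) = a*(-1 + b) (T(b, a) = (-1 + b)*a = a*(-1 + b))
(T(-2, -1) + (-3 + 5))*(-5) = (-(-1 - 2) + (-3 + 5))*(-5) = (-1*(-3) + 2)*(-5) = (3 + 2)*(-5) = 5*(-5) = -25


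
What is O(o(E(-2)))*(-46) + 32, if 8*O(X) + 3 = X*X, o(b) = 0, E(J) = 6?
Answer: 197/4 ≈ 49.250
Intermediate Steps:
O(X) = -3/8 + X²/8 (O(X) = -3/8 + (X*X)/8 = -3/8 + X²/8)
O(o(E(-2)))*(-46) + 32 = (-3/8 + (⅛)*0²)*(-46) + 32 = (-3/8 + (⅛)*0)*(-46) + 32 = (-3/8 + 0)*(-46) + 32 = -3/8*(-46) + 32 = 69/4 + 32 = 197/4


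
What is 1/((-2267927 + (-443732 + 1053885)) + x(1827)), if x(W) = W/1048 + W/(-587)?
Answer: -615176/1019823620471 ≈ -6.0322e-7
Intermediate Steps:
x(W) = -461*W/615176 (x(W) = W*(1/1048) + W*(-1/587) = W/1048 - W/587 = -461*W/615176)
1/((-2267927 + (-443732 + 1053885)) + x(1827)) = 1/((-2267927 + (-443732 + 1053885)) - 461/615176*1827) = 1/((-2267927 + 610153) - 842247/615176) = 1/(-1657774 - 842247/615176) = 1/(-1019823620471/615176) = -615176/1019823620471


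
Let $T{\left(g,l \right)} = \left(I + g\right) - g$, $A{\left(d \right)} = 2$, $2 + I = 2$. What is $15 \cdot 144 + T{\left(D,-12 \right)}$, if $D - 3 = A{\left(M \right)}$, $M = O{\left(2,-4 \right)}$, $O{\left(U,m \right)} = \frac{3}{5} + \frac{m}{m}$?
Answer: $2160$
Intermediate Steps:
$I = 0$ ($I = -2 + 2 = 0$)
$O{\left(U,m \right)} = \frac{8}{5}$ ($O{\left(U,m \right)} = 3 \cdot \frac{1}{5} + 1 = \frac{3}{5} + 1 = \frac{8}{5}$)
$M = \frac{8}{5} \approx 1.6$
$D = 5$ ($D = 3 + 2 = 5$)
$T{\left(g,l \right)} = 0$ ($T{\left(g,l \right)} = \left(0 + g\right) - g = g - g = 0$)
$15 \cdot 144 + T{\left(D,-12 \right)} = 15 \cdot 144 + 0 = 2160 + 0 = 2160$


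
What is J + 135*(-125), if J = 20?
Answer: -16855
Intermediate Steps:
J + 135*(-125) = 20 + 135*(-125) = 20 - 16875 = -16855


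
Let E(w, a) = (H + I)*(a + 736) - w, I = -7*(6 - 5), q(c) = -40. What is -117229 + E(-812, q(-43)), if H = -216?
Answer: -271625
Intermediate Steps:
I = -7 (I = -7*1 = -7)
E(w, a) = -164128 - w - 223*a (E(w, a) = (-216 - 7)*(a + 736) - w = -223*(736 + a) - w = (-164128 - 223*a) - w = -164128 - w - 223*a)
-117229 + E(-812, q(-43)) = -117229 + (-164128 - 1*(-812) - 223*(-40)) = -117229 + (-164128 + 812 + 8920) = -117229 - 154396 = -271625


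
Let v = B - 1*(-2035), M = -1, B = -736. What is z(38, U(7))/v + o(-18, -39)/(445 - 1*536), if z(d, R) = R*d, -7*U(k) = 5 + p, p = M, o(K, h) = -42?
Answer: 52582/118209 ≈ 0.44482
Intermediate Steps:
v = 1299 (v = -736 - 1*(-2035) = -736 + 2035 = 1299)
p = -1
U(k) = -4/7 (U(k) = -(5 - 1)/7 = -⅐*4 = -4/7)
z(38, U(7))/v + o(-18, -39)/(445 - 1*536) = -4/7*38/1299 - 42/(445 - 1*536) = -152/7*1/1299 - 42/(445 - 536) = -152/9093 - 42/(-91) = -152/9093 - 42*(-1/91) = -152/9093 + 6/13 = 52582/118209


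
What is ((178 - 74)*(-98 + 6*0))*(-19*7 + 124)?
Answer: 91728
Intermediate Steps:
((178 - 74)*(-98 + 6*0))*(-19*7 + 124) = (104*(-98 + 0))*(-133 + 124) = (104*(-98))*(-9) = -10192*(-9) = 91728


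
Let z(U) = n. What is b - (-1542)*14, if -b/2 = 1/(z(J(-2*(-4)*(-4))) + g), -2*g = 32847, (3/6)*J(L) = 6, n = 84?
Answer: 705474256/32679 ≈ 21588.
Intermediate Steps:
J(L) = 12 (J(L) = 2*6 = 12)
g = -32847/2 (g = -1/2*32847 = -32847/2 ≈ -16424.)
z(U) = 84
b = 4/32679 (b = -2/(84 - 32847/2) = -2/(-32679/2) = -2*(-2/32679) = 4/32679 ≈ 0.00012240)
b - (-1542)*14 = 4/32679 - (-1542)*14 = 4/32679 - 1*(-21588) = 4/32679 + 21588 = 705474256/32679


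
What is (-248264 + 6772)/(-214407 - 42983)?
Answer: 120746/128695 ≈ 0.93823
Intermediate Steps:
(-248264 + 6772)/(-214407 - 42983) = -241492/(-257390) = -241492*(-1/257390) = 120746/128695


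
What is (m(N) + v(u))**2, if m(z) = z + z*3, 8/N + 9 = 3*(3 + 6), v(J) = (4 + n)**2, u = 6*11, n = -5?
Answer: 625/81 ≈ 7.7160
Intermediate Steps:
u = 66
v(J) = 1 (v(J) = (4 - 5)**2 = (-1)**2 = 1)
N = 4/9 (N = 8/(-9 + 3*(3 + 6)) = 8/(-9 + 3*9) = 8/(-9 + 27) = 8/18 = 8*(1/18) = 4/9 ≈ 0.44444)
m(z) = 4*z (m(z) = z + 3*z = 4*z)
(m(N) + v(u))**2 = (4*(4/9) + 1)**2 = (16/9 + 1)**2 = (25/9)**2 = 625/81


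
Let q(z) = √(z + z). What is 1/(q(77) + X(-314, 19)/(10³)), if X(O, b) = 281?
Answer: -281000/153921039 + 1000000*√154/153921039 ≈ 0.078798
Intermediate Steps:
q(z) = √2*√z (q(z) = √(2*z) = √2*√z)
1/(q(77) + X(-314, 19)/(10³)) = 1/(√2*√77 + 281/(10³)) = 1/(√154 + 281/1000) = 1/(281/1000 + √154)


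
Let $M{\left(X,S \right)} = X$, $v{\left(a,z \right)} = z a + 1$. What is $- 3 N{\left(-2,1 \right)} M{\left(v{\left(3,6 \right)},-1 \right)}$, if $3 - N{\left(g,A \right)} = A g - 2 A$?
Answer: $-399$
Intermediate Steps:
$v{\left(a,z \right)} = 1 + a z$ ($v{\left(a,z \right)} = a z + 1 = 1 + a z$)
$N{\left(g,A \right)} = 3 + 2 A - A g$ ($N{\left(g,A \right)} = 3 - \left(A g - 2 A\right) = 3 - \left(- 2 A + A g\right) = 3 + 2 A - A g$)
$- 3 N{\left(-2,1 \right)} M{\left(v{\left(3,6 \right)},-1 \right)} = - 3 \left(3 + 2 \cdot 1 - 1 \left(-2\right)\right) \left(1 + 3 \cdot 6\right) = - 3 \left(3 + 2 + 2\right) \left(1 + 18\right) = \left(-3\right) 7 \cdot 19 = \left(-21\right) 19 = -399$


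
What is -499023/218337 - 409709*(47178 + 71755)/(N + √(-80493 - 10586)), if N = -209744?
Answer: 106260338586022736651/457391442886155 + 48727920497*I*√91079/43992636615 ≈ 2.3232e+5 + 334.28*I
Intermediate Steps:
-499023/218337 - 409709*(47178 + 71755)/(N + √(-80493 - 10586)) = -499023/218337 - 409709*(47178 + 71755)/(-209744 + √(-80493 - 10586)) = -499023*1/218337 - 409709*118933/(-209744 + √(-91079)) = -23763/10397 - 409709*118933/(-209744 + I*√91079) = -23763/10397 - 409709/(-209744/118933 + I*√91079/118933)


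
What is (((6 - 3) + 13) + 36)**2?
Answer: 2704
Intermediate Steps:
(((6 - 3) + 13) + 36)**2 = ((3 + 13) + 36)**2 = (16 + 36)**2 = 52**2 = 2704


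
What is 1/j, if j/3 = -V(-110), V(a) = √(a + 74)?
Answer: I/18 ≈ 0.055556*I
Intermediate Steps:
V(a) = √(74 + a)
j = -18*I (j = 3*(-√(74 - 110)) = 3*(-√(-36)) = 3*(-6*I) = -18*I ≈ -18.0*I)
1/j = 1/(-18*I) = I/18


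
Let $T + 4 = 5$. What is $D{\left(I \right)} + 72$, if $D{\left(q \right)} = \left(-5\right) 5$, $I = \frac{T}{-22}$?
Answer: $47$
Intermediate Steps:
$T = 1$ ($T = -4 + 5 = 1$)
$I = - \frac{1}{22}$ ($I = 1 \frac{1}{-22} = 1 \left(- \frac{1}{22}\right) = - \frac{1}{22} \approx -0.045455$)
$D{\left(q \right)} = -25$
$D{\left(I \right)} + 72 = -25 + 72 = 47$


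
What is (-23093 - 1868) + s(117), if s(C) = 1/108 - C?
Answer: -2708423/108 ≈ -25078.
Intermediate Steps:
s(C) = 1/108 - C
(-23093 - 1868) + s(117) = (-23093 - 1868) + (1/108 - 1*117) = -24961 + (1/108 - 117) = -24961 - 12635/108 = -2708423/108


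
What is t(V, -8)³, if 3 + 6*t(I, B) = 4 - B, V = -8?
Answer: 27/8 ≈ 3.3750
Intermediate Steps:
t(I, B) = ⅙ - B/6 (t(I, B) = -½ + (4 - B)/6 = -½ + (⅔ - B/6) = ⅙ - B/6)
t(V, -8)³ = (⅙ - ⅙*(-8))³ = (⅙ + 4/3)³ = (3/2)³ = 27/8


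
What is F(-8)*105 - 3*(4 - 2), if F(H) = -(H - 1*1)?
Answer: 939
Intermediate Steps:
F(H) = 1 - H (F(H) = -(H - 1) = -(-1 + H) = 1 - H)
F(-8)*105 - 3*(4 - 2) = (1 - 1*(-8))*105 - 3*(4 - 2) = (1 + 8)*105 - 3*2 = 9*105 - 6 = 945 - 6 = 939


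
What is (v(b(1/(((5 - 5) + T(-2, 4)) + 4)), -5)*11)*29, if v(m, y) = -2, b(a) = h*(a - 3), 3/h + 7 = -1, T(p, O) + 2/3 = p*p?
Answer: -638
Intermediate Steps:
T(p, O) = -2/3 + p**2 (T(p, O) = -2/3 + p*p = -2/3 + p**2)
h = -3/8 (h = 3/(-7 - 1) = 3/(-8) = 3*(-1/8) = -3/8 ≈ -0.37500)
b(a) = 9/8 - 3*a/8 (b(a) = -3*(a - 3)/8 = -3*(-3 + a)/8 = 9/8 - 3*a/8)
(v(b(1/(((5 - 5) + T(-2, 4)) + 4)), -5)*11)*29 = -2*11*29 = -22*29 = -638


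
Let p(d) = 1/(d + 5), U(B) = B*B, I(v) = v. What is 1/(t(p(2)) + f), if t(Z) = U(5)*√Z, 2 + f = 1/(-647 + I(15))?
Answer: 1119272/47687685 + 399424*√7/9537537 ≈ 0.13427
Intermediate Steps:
U(B) = B²
p(d) = 1/(5 + d)
f = -1265/632 (f = -2 + 1/(-647 + 15) = -2 + 1/(-632) = -2 - 1/632 = -1265/632 ≈ -2.0016)
t(Z) = 25*√Z (t(Z) = 5²*√Z = 25*√Z)
1/(t(p(2)) + f) = 1/(25*√(1/(5 + 2)) - 1265/632) = 1/(25*√(1/7) - 1265/632) = 1/(25*√(⅐) - 1265/632) = 1/(25*(√7/7) - 1265/632) = 1/(25*√7/7 - 1265/632) = 1/(-1265/632 + 25*√7/7)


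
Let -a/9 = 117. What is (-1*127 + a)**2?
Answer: 1392400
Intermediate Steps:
a = -1053 (a = -9*117 = -1053)
(-1*127 + a)**2 = (-1*127 - 1053)**2 = (-127 - 1053)**2 = (-1180)**2 = 1392400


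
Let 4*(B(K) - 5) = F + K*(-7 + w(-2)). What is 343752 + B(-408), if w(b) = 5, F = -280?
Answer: 343891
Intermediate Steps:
B(K) = -65 - K/2 (B(K) = 5 + (-280 + K*(-7 + 5))/4 = 5 + (-280 + K*(-2))/4 = 5 + (-280 - 2*K)/4 = 5 + (-70 - K/2) = -65 - K/2)
343752 + B(-408) = 343752 + (-65 - 1/2*(-408)) = 343752 + (-65 + 204) = 343752 + 139 = 343891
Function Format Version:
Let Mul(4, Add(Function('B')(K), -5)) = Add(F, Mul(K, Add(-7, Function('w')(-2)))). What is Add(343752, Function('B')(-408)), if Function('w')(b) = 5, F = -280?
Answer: 343891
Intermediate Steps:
Function('B')(K) = Add(-65, Mul(Rational(-1, 2), K)) (Function('B')(K) = Add(5, Mul(Rational(1, 4), Add(-280, Mul(K, Add(-7, 5))))) = Add(5, Mul(Rational(1, 4), Add(-280, Mul(K, -2)))) = Add(5, Mul(Rational(1, 4), Add(-280, Mul(-2, K)))) = Add(5, Add(-70, Mul(Rational(-1, 2), K))) = Add(-65, Mul(Rational(-1, 2), K)))
Add(343752, Function('B')(-408)) = Add(343752, Add(-65, Mul(Rational(-1, 2), -408))) = Add(343752, Add(-65, 204)) = Add(343752, 139) = 343891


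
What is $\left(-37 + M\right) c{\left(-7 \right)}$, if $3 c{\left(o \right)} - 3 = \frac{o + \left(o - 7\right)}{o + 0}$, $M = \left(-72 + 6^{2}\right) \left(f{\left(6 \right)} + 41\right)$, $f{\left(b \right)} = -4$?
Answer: $-2738$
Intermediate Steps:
$M = -1332$ ($M = \left(-72 + 6^{2}\right) \left(-4 + 41\right) = \left(-72 + 36\right) 37 = \left(-36\right) 37 = -1332$)
$c{\left(o \right)} = 1 + \frac{-7 + 2 o}{3 o}$ ($c{\left(o \right)} = 1 + \frac{\left(o + \left(o - 7\right)\right) \frac{1}{o + 0}}{3} = 1 + \frac{\left(o + \left(-7 + o\right)\right) \frac{1}{o}}{3} = 1 + \frac{\left(-7 + 2 o\right) \frac{1}{o}}{3} = 1 + \frac{\frac{1}{o} \left(-7 + 2 o\right)}{3} = 1 + \frac{-7 + 2 o}{3 o}$)
$\left(-37 + M\right) c{\left(-7 \right)} = \left(-37 - 1332\right) \frac{-7 + 5 \left(-7\right)}{3 \left(-7\right)} = - 1369 \cdot \frac{1}{3} \left(- \frac{1}{7}\right) \left(-7 - 35\right) = - 1369 \cdot \frac{1}{3} \left(- \frac{1}{7}\right) \left(-42\right) = \left(-1369\right) 2 = -2738$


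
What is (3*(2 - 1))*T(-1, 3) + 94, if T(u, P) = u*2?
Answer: 88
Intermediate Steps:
T(u, P) = 2*u
(3*(2 - 1))*T(-1, 3) + 94 = (3*(2 - 1))*(2*(-1)) + 94 = (3*1)*(-2) + 94 = 3*(-2) + 94 = -6 + 94 = 88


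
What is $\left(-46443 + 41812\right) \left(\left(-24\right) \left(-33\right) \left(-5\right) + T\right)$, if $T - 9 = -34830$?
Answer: $179594811$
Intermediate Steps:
$T = -34821$ ($T = 9 - 34830 = -34821$)
$\left(-46443 + 41812\right) \left(\left(-24\right) \left(-33\right) \left(-5\right) + T\right) = \left(-46443 + 41812\right) \left(\left(-24\right) \left(-33\right) \left(-5\right) - 34821\right) = - 4631 \left(792 \left(-5\right) - 34821\right) = - 4631 \left(-3960 - 34821\right) = \left(-4631\right) \left(-38781\right) = 179594811$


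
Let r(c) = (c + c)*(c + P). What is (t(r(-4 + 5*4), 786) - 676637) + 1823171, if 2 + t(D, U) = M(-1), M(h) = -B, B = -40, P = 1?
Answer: 1146572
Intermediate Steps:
M(h) = 40 (M(h) = -1*(-40) = 40)
r(c) = 2*c*(1 + c) (r(c) = (c + c)*(c + 1) = (2*c)*(1 + c) = 2*c*(1 + c))
t(D, U) = 38 (t(D, U) = -2 + 40 = 38)
(t(r(-4 + 5*4), 786) - 676637) + 1823171 = (38 - 676637) + 1823171 = -676599 + 1823171 = 1146572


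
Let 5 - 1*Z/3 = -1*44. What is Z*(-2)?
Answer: -294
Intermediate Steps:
Z = 147 (Z = 15 - (-3)*44 = 15 - 3*(-44) = 15 + 132 = 147)
Z*(-2) = 147*(-2) = -294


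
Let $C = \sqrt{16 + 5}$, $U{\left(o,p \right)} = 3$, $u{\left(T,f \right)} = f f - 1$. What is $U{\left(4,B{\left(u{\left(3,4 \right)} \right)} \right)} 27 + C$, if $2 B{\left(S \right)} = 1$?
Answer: $81 + \sqrt{21} \approx 85.583$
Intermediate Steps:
$u{\left(T,f \right)} = -1 + f^{2}$ ($u{\left(T,f \right)} = f^{2} - 1 = -1 + f^{2}$)
$B{\left(S \right)} = \frac{1}{2}$ ($B{\left(S \right)} = \frac{1}{2} \cdot 1 = \frac{1}{2}$)
$C = \sqrt{21} \approx 4.5826$
$U{\left(4,B{\left(u{\left(3,4 \right)} \right)} \right)} 27 + C = 3 \cdot 27 + \sqrt{21} = 81 + \sqrt{21}$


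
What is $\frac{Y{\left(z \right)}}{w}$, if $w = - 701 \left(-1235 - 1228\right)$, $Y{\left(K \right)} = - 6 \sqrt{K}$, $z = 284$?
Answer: $- \frac{4 \sqrt{71}}{575521} \approx -5.8564 \cdot 10^{-5}$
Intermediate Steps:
$w = 1726563$ ($w = \left(-701\right) \left(-2463\right) = 1726563$)
$\frac{Y{\left(z \right)}}{w} = \frac{\left(-6\right) \sqrt{284}}{1726563} = - 6 \cdot 2 \sqrt{71} \cdot \frac{1}{1726563} = - 12 \sqrt{71} \cdot \frac{1}{1726563} = - \frac{4 \sqrt{71}}{575521}$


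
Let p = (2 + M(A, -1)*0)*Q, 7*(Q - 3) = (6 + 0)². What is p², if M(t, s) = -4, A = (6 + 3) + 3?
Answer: 12996/49 ≈ 265.22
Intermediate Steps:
A = 12 (A = 9 + 3 = 12)
Q = 57/7 (Q = 3 + (6 + 0)²/7 = 3 + (⅐)*6² = 3 + (⅐)*36 = 3 + 36/7 = 57/7 ≈ 8.1429)
p = 114/7 (p = (2 - 4*0)*(57/7) = (2 + 0)*(57/7) = 2*(57/7) = 114/7 ≈ 16.286)
p² = (114/7)² = 12996/49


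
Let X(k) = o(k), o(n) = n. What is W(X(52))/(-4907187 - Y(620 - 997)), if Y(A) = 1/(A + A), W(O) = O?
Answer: -39208/3700018997 ≈ -1.0597e-5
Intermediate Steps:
X(k) = k
Y(A) = 1/(2*A)
W(X(52))/(-4907187 - Y(620 - 997)) = 52/(-4907187 - 1/(2*(620 - 997))) = 52/(-4907187 - 1/(2*(-377))) = 52/(-4907187 - (-1)/(2*377)) = 52/(-4907187 - 1*(-1/754)) = 52/(-4907187 + 1/754) = 52/(-3700018997/754) = 52*(-754/3700018997) = -39208/3700018997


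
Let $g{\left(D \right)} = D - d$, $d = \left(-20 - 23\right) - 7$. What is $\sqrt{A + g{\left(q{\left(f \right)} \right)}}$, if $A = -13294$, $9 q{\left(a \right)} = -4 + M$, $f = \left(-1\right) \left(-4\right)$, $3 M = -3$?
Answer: $\frac{i \sqrt{119201}}{3} \approx 115.08 i$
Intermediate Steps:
$M = -1$ ($M = \frac{1}{3} \left(-3\right) = -1$)
$d = -50$ ($d = -43 - 7 = -50$)
$f = 4$
$q{\left(a \right)} = - \frac{5}{9}$ ($q{\left(a \right)} = \frac{-4 - 1}{9} = \frac{1}{9} \left(-5\right) = - \frac{5}{9}$)
$g{\left(D \right)} = 50 + D$ ($g{\left(D \right)} = D - -50 = D + 50 = 50 + D$)
$\sqrt{A + g{\left(q{\left(f \right)} \right)}} = \sqrt{-13294 + \left(50 - \frac{5}{9}\right)} = \sqrt{-13294 + \frac{445}{9}} = \sqrt{- \frac{119201}{9}} = \frac{i \sqrt{119201}}{3}$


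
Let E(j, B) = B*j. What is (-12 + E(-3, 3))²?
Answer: 441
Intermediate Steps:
(-12 + E(-3, 3))² = (-12 + 3*(-3))² = (-12 - 9)² = (-21)² = 441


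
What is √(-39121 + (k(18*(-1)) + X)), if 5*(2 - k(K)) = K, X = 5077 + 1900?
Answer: 2*I*√200865/5 ≈ 179.27*I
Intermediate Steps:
X = 6977
k(K) = 2 - K/5
√(-39121 + (k(18*(-1)) + X)) = √(-39121 + ((2 - 18*(-1)/5) + 6977)) = √(-39121 + ((2 - ⅕*(-18)) + 6977)) = √(-39121 + ((2 + 18/5) + 6977)) = √(-39121 + (28/5 + 6977)) = √(-39121 + 34913/5) = √(-160692/5) = 2*I*√200865/5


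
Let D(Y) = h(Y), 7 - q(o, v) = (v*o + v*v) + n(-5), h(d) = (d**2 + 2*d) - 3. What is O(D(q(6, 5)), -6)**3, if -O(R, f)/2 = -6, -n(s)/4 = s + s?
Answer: 1728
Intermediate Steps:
n(s) = -8*s (n(s) = -4*(s + s) = -8*s)
h(d) = -3 + d**2 + 2*d
q(o, v) = -33 - v**2 - o*v (q(o, v) = 7 - ((v*o + v*v) - 8*(-5)) = 7 - ((o*v + v**2) + 40) = 7 - ((v**2 + o*v) + 40) = 7 - (40 + v**2 + o*v) = 7 + (-40 - v**2 - o*v) = -33 - v**2 - o*v)
D(Y) = -3 + Y**2 + 2*Y
O(R, f) = 12 (O(R, f) = -2*(-6) = 12)
O(D(q(6, 5)), -6)**3 = 12**3 = 1728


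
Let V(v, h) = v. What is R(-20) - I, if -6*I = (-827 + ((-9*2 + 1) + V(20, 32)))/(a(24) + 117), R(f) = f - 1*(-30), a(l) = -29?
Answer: 557/66 ≈ 8.4394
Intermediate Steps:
R(f) = 30 + f (R(f) = f + 30 = 30 + f)
I = 103/66 (I = -(-827 + ((-9*2 + 1) + 20))/(6*(-29 + 117)) = -(-827 + ((-18 + 1) + 20))/(6*88) = -(-827 + (-17 + 20))/(6*88) = -(-827 + 3)/(6*88) = -(-412)/(3*88) = -1/6*(-103/11) = 103/66 ≈ 1.5606)
R(-20) - I = (30 - 20) - 1*103/66 = 10 - 103/66 = 557/66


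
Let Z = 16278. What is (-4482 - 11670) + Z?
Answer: 126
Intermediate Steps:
(-4482 - 11670) + Z = (-4482 - 11670) + 16278 = -16152 + 16278 = 126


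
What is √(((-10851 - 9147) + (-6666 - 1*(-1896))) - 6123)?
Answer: I*√30891 ≈ 175.76*I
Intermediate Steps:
√(((-10851 - 9147) + (-6666 - 1*(-1896))) - 6123) = √((-19998 + (-6666 + 1896)) - 6123) = √((-19998 - 4770) - 6123) = √(-24768 - 6123) = √(-30891) = I*√30891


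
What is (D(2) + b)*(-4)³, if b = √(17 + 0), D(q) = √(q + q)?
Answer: -128 - 64*√17 ≈ -391.88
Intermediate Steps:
D(q) = √2*√q (D(q) = √(2*q) = √2*√q)
b = √17 ≈ 4.1231
(D(2) + b)*(-4)³ = (√2*√2 + √17)*(-4)³ = (2 + √17)*(-64) = -128 - 64*√17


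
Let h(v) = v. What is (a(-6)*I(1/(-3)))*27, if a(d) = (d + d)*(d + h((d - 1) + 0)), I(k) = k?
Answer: -1404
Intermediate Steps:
a(d) = 2*d*(-1 + 2*d) (a(d) = (d + d)*(d + ((d - 1) + 0)) = (2*d)*(d + ((-1 + d) + 0)) = (2*d)*(d + (-1 + d)) = (2*d)*(-1 + 2*d) = 2*d*(-1 + 2*d))
(a(-6)*I(1/(-3)))*27 = ((2*(-6)*(-1 + 2*(-6)))*(1/(-3)))*27 = ((2*(-6)*(-1 - 12))*(1*(-⅓)))*27 = ((2*(-6)*(-13))*(-⅓))*27 = (156*(-⅓))*27 = -52*27 = -1404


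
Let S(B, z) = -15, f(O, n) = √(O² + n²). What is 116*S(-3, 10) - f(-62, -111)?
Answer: -1740 - √16165 ≈ -1867.1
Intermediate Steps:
116*S(-3, 10) - f(-62, -111) = 116*(-15) - √((-62)² + (-111)²) = -1740 - √(3844 + 12321) = -1740 - √16165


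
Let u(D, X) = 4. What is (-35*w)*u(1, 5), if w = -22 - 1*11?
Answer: 4620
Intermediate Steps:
w = -33 (w = -22 - 11 = -33)
(-35*w)*u(1, 5) = -35*(-33)*4 = 1155*4 = 4620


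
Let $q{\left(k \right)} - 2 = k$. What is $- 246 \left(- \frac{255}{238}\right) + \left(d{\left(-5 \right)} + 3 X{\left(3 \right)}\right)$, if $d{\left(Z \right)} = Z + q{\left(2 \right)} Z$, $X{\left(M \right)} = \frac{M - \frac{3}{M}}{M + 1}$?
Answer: $\frac{3361}{14} \approx 240.07$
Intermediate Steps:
$q{\left(k \right)} = 2 + k$
$X{\left(M \right)} = \frac{M - \frac{3}{M}}{1 + M}$
$d{\left(Z \right)} = 5 Z$ ($d{\left(Z \right)} = Z + \left(2 + 2\right) Z = Z + 4 Z = 5 Z$)
$- 246 \left(- \frac{255}{238}\right) + \left(d{\left(-5 \right)} + 3 X{\left(3 \right)}\right) = - 246 \left(- \frac{255}{238}\right) + \left(5 \left(-5\right) + 3 \frac{-3 + 3^{2}}{3 \left(1 + 3\right)}\right) = - 246 \left(\left(-255\right) \frac{1}{238}\right) - \left(25 - 3 \frac{-3 + 9}{3 \cdot 4}\right) = \left(-246\right) \left(- \frac{15}{14}\right) - \left(25 - 3 \cdot \frac{1}{3} \cdot \frac{1}{4} \cdot 6\right) = \frac{1845}{7} + \left(-25 + 3 \cdot \frac{1}{2}\right) = \frac{1845}{7} + \left(-25 + \frac{3}{2}\right) = \frac{1845}{7} - \frac{47}{2} = \frac{3361}{14}$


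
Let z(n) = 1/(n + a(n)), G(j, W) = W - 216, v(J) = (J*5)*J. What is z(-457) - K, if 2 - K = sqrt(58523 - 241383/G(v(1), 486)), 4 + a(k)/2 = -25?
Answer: -1031/515 + sqrt(51866090)/30 ≈ 238.06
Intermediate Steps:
v(J) = 5*J**2 (v(J) = (5*J)*J = 5*J**2)
a(k) = -58 (a(k) = -8 + 2*(-25) = -8 - 50 = -58)
G(j, W) = -216 + W
z(n) = 1/(-58 + n) (z(n) = 1/(n - 58) = 1/(-58 + n))
K = 2 - sqrt(51866090)/30 (K = 2 - sqrt(58523 - 241383/(-216 + 486)) = 2 - sqrt(58523 - 241383/270) = 2 - sqrt(58523 - 241383*1/270) = 2 - sqrt(58523 - 80461/90) = 2 - sqrt(5186609/90) = 2 - sqrt(51866090)/30 ≈ -238.06)
z(-457) - K = 1/(-58 - 457) - (2 - sqrt(51866090)/30) = 1/(-515) + (-2 + sqrt(51866090)/30) = -1/515 + (-2 + sqrt(51866090)/30) = -1031/515 + sqrt(51866090)/30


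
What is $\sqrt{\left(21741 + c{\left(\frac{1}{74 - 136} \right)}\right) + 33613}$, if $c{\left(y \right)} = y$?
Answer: $\frac{\sqrt{212780714}}{62} \approx 235.27$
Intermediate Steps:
$\sqrt{\left(21741 + c{\left(\frac{1}{74 - 136} \right)}\right) + 33613} = \sqrt{\left(21741 + \frac{1}{74 - 136}\right) + 33613} = \sqrt{\left(21741 + \frac{1}{-62}\right) + 33613} = \sqrt{\left(21741 - \frac{1}{62}\right) + 33613} = \sqrt{\frac{1347941}{62} + 33613} = \sqrt{\frac{3431947}{62}} = \frac{\sqrt{212780714}}{62}$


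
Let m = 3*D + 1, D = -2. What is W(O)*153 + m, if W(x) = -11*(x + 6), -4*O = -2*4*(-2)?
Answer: -3371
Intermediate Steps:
O = -4 (O = -(-2*4)*(-2)/4 = -(-2)*(-2) = -¼*16 = -4)
W(x) = -66 - 11*x (W(x) = -11*(6 + x) = -66 - 11*x)
m = -5 (m = 3*(-2) + 1 = -6 + 1 = -5)
W(O)*153 + m = (-66 - 11*(-4))*153 - 5 = (-66 + 44)*153 - 5 = -22*153 - 5 = -3366 - 5 = -3371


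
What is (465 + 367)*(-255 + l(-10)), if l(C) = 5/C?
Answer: -212576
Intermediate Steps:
(465 + 367)*(-255 + l(-10)) = (465 + 367)*(-255 + 5/(-10)) = 832*(-255 + 5*(-⅒)) = 832*(-255 - ½) = 832*(-511/2) = -212576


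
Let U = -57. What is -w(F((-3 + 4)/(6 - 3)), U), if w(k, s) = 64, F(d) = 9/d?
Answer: -64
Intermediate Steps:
-w(F((-3 + 4)/(6 - 3)), U) = -1*64 = -64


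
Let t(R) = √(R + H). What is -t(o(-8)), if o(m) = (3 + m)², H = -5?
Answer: -2*√5 ≈ -4.4721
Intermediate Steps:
t(R) = √(-5 + R) (t(R) = √(R - 5) = √(-5 + R))
-t(o(-8)) = -√(-5 + (3 - 8)²) = -√(-5 + (-5)²) = -√(-5 + 25) = -√20 = -2*√5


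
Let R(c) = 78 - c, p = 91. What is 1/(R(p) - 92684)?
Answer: -1/92697 ≈ -1.0788e-5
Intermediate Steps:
1/(R(p) - 92684) = 1/((78 - 1*91) - 92684) = 1/((78 - 91) - 92684) = 1/(-13 - 92684) = 1/(-92697) = -1/92697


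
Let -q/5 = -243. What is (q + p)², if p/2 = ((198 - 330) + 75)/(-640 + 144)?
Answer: 90828096129/61504 ≈ 1.4768e+6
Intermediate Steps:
q = 1215 (q = -5*(-243) = 1215)
p = 57/248 (p = 2*(((198 - 330) + 75)/(-640 + 144)) = 2*((-132 + 75)/(-496)) = 2*(-57*(-1/496)) = 2*(57/496) = 57/248 ≈ 0.22984)
(q + p)² = (1215 + 57/248)² = (301377/248)² = 90828096129/61504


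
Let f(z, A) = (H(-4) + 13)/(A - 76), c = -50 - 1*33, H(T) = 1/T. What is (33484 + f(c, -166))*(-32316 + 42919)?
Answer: 343669323983/968 ≈ 3.5503e+8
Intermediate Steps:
H(T) = 1/T
c = -83 (c = -50 - 33 = -83)
f(z, A) = 51/(4*(-76 + A)) (f(z, A) = (1/(-4) + 13)/(A - 76) = (-¼ + 13)/(-76 + A) = 51/(4*(-76 + A)))
(33484 + f(c, -166))*(-32316 + 42919) = (33484 + 51/(4*(-76 - 166)))*(-32316 + 42919) = (33484 + (51/4)/(-242))*10603 = (33484 + (51/4)*(-1/242))*10603 = (33484 - 51/968)*10603 = (32412461/968)*10603 = 343669323983/968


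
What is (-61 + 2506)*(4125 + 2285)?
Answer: 15672450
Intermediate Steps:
(-61 + 2506)*(4125 + 2285) = 2445*6410 = 15672450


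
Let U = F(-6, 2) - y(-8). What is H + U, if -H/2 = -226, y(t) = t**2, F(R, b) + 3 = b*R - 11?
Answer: 362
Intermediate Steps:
F(R, b) = -14 + R*b (F(R, b) = -3 + (b*R - 11) = -3 + (R*b - 11) = -3 + (-11 + R*b) = -14 + R*b)
U = -90 (U = (-14 - 6*2) - 1*(-8)**2 = (-14 - 12) - 1*64 = -26 - 64 = -90)
H = 452 (H = -2*(-226) = 452)
H + U = 452 - 90 = 362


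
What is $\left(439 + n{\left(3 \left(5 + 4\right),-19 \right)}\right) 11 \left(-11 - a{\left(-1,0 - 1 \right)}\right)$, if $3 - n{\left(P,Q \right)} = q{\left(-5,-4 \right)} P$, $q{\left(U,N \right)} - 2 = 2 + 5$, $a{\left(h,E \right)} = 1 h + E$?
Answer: $-19701$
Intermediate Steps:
$a{\left(h,E \right)} = E + h$ ($a{\left(h,E \right)} = h + E = E + h$)
$q{\left(U,N \right)} = 9$ ($q{\left(U,N \right)} = 2 + \left(2 + 5\right) = 2 + 7 = 9$)
$n{\left(P,Q \right)} = 3 - 9 P$
$\left(439 + n{\left(3 \left(5 + 4\right),-19 \right)}\right) 11 \left(-11 - a{\left(-1,0 - 1 \right)}\right) = \left(439 + \left(3 - 9 \cdot 3 \left(5 + 4\right)\right)\right) 11 \left(-11 - \left(\left(0 - 1\right) - 1\right)\right) = \left(439 + \left(3 - 9 \cdot 3 \cdot 9\right)\right) 11 \left(-11 - \left(-1 - 1\right)\right) = \left(439 + \left(3 - 243\right)\right) 11 \left(-11 - -2\right) = \left(439 + \left(3 - 243\right)\right) 11 \left(-11 + 2\right) = \left(439 - 240\right) 11 \left(-9\right) = 199 \left(-99\right) = -19701$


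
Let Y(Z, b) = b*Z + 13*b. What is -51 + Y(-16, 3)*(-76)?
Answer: 633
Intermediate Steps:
Y(Z, b) = 13*b + Z*b (Y(Z, b) = Z*b + 13*b = 13*b + Z*b)
-51 + Y(-16, 3)*(-76) = -51 + (3*(13 - 16))*(-76) = -51 + (3*(-3))*(-76) = -51 - 9*(-76) = -51 + 684 = 633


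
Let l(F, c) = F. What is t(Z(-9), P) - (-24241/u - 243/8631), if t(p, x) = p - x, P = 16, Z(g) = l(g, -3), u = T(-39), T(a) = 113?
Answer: 20540995/108367 ≈ 189.55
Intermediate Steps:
u = 113
Z(g) = g
t(Z(-9), P) - (-24241/u - 243/8631) = (-9 - 1*16) - (-24241/113 - 243/8631) = (-9 - 16) - (-24241*1/113 - 243*1/8631) = -25 - (-24241/113 - 27/959) = -25 - 1*(-23250170/108367) = -25 + 23250170/108367 = 20540995/108367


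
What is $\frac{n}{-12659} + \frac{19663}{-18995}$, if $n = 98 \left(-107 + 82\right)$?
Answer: $- \frac{202376167}{240457705} \approx -0.84163$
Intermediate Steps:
$n = -2450$ ($n = 98 \left(-25\right) = -2450$)
$\frac{n}{-12659} + \frac{19663}{-18995} = - \frac{2450}{-12659} + \frac{19663}{-18995} = \left(-2450\right) \left(- \frac{1}{12659}\right) + 19663 \left(- \frac{1}{18995}\right) = \frac{2450}{12659} - \frac{19663}{18995} = - \frac{202376167}{240457705}$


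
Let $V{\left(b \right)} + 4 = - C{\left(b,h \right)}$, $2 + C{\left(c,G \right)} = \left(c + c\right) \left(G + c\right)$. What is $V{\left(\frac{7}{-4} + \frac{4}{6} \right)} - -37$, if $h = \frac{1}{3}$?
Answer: $\frac{267}{8} \approx 33.375$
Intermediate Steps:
$h = \frac{1}{3} \approx 0.33333$
$C{\left(c,G \right)} = -2 + 2 c \left(G + c\right)$ ($C{\left(c,G \right)} = -2 + \left(c + c\right) \left(G + c\right) = -2 + 2 c \left(G + c\right)$)
$V{\left(b \right)} = -2 - 2 b^{2} - \frac{2 b}{3}$ ($V{\left(b \right)} = -4 - \left(-2 + 2 b^{2} + 2 \cdot \frac{1}{3} b\right) = -4 - \left(-2 + 2 b^{2} + \frac{2 b}{3}\right) = -2 - 2 b^{2} - \frac{2 b}{3}$)
$V{\left(\frac{7}{-4} + \frac{4}{6} \right)} - -37 = \left(-2 - 2 \left(\frac{7}{-4} + \frac{4}{6}\right)^{2} - \frac{2 \left(\frac{7}{-4} + \frac{4}{6}\right)}{3}\right) - -37 = \left(-2 - 2 \left(7 \left(- \frac{1}{4}\right) + 4 \cdot \frac{1}{6}\right)^{2} - \frac{2 \left(7 \left(- \frac{1}{4}\right) + 4 \cdot \frac{1}{6}\right)}{3}\right) + 37 = \left(-2 - 2 \left(- \frac{7}{4} + \frac{2}{3}\right)^{2} - \frac{2 \left(- \frac{7}{4} + \frac{2}{3}\right)}{3}\right) + 37 = \left(-2 - 2 \left(- \frac{13}{12}\right)^{2} - - \frac{13}{18}\right) + 37 = \left(-2 - \frac{169}{72} + \frac{13}{18}\right) + 37 = - \frac{29}{8} + 37 = \frac{267}{8}$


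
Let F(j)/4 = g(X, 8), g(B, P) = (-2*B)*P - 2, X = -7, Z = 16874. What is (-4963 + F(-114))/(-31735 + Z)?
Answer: 4523/14861 ≈ 0.30435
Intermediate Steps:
g(B, P) = -2 - 2*B*P (g(B, P) = -2*B*P - 2 = -2 - 2*B*P)
F(j) = 440 (F(j) = 4*(-2 - 2*(-7)*8) = 4*(-2 + 112) = 4*110 = 440)
(-4963 + F(-114))/(-31735 + Z) = (-4963 + 440)/(-31735 + 16874) = -4523/(-14861) = -4523*(-1/14861) = 4523/14861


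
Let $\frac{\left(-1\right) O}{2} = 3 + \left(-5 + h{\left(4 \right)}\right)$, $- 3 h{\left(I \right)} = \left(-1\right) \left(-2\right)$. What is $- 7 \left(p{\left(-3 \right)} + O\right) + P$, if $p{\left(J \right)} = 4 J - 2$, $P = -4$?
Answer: $\frac{170}{3} \approx 56.667$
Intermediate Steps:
$h{\left(I \right)} = - \frac{2}{3}$ ($h{\left(I \right)} = - \frac{\left(-1\right) \left(-2\right)}{3} = \left(- \frac{1}{3}\right) 2 = - \frac{2}{3}$)
$p{\left(J \right)} = -2 + 4 J$
$O = \frac{16}{3}$ ($O = - 2 \left(3 - \frac{17}{3}\right) = \left(-2\right) \left(- \frac{8}{3}\right) = \frac{16}{3} \approx 5.3333$)
$- 7 \left(p{\left(-3 \right)} + O\right) + P = - 7 \left(\left(-2 + 4 \left(-3\right)\right) + \frac{16}{3}\right) - 4 = - 7 \left(\left(-2 - 12\right) + \frac{16}{3}\right) - 4 = - 7 \left(-14 + \frac{16}{3}\right) - 4 = \left(-7\right) \left(- \frac{26}{3}\right) - 4 = \frac{182}{3} - 4 = \frac{170}{3}$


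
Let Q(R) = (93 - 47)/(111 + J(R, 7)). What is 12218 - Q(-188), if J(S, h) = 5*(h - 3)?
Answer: 1600512/131 ≈ 12218.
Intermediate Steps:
J(S, h) = -15 + 5*h (J(S, h) = 5*(-3 + h) = -15 + 5*h)
Q(R) = 46/131 (Q(R) = (93 - 47)/(111 + (-15 + 5*7)) = 46/(111 + (-15 + 35)) = 46/(111 + 20) = 46/131)
12218 - Q(-188) = 12218 - 1*46/131 = 12218 - 46/131 = 1600512/131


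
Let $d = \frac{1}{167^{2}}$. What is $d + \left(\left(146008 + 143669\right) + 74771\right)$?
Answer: $\frac{10164090273}{27889} \approx 3.6445 \cdot 10^{5}$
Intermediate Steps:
$d = \frac{1}{27889} \approx 3.5856 \cdot 10^{-5}$
$d + \left(\left(146008 + 143669\right) + 74771\right) = \frac{1}{27889} + \left(\left(146008 + 143669\right) + 74771\right) = \frac{1}{27889} + \left(289677 + 74771\right) = \frac{1}{27889} + 364448 = \frac{10164090273}{27889}$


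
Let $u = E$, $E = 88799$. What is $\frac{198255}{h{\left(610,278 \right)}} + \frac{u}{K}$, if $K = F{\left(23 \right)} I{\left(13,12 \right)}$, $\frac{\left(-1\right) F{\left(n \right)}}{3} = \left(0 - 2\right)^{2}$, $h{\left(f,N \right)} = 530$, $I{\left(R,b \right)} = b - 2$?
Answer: $- \frac{2327287}{6360} \approx -365.93$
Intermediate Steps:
$I{\left(R,b \right)} = -2 + b$
$F{\left(n \right)} = -12$ ($F{\left(n \right)} = - 3 \left(0 - 2\right)^{2} = - 3 \left(-2\right)^{2} = \left(-3\right) 4 = -12$)
$K = -120$ ($K = - 12 \left(-2 + 12\right) = \left(-12\right) 10 = -120$)
$u = 88799$
$\frac{198255}{h{\left(610,278 \right)}} + \frac{u}{K} = \frac{198255}{530} + \frac{88799}{-120} = 198255 \cdot \frac{1}{530} + 88799 \left(- \frac{1}{120}\right) = \frac{39651}{106} - \frac{88799}{120} = - \frac{2327287}{6360}$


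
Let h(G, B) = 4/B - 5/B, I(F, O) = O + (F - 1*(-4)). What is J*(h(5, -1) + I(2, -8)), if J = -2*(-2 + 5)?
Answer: 6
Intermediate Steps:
I(F, O) = 4 + F + O (I(F, O) = O + (F + 4) = O + (4 + F) = 4 + F + O)
J = -6 (J = -2*3 = -6)
h(G, B) = -1/B
J*(h(5, -1) + I(2, -8)) = -6*(-1/(-1) + (4 + 2 - 8)) = -6*(-1*(-1) - 2) = -6*(1 - 2) = -6*(-1) = 6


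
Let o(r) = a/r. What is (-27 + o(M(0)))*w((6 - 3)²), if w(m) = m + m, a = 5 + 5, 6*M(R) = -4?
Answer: -756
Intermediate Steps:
M(R) = -⅔ (M(R) = (⅙)*(-4) = -⅔)
a = 10
w(m) = 2*m
o(r) = 10/r
(-27 + o(M(0)))*w((6 - 3)²) = (-27 + 10/(-⅔))*(2*(6 - 3)²) = (-27 + 10*(-3/2))*(2*3²) = (-27 - 15)*(2*9) = -42*18 = -756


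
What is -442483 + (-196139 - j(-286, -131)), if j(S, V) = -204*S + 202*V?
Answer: -670504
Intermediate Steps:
-442483 + (-196139 - j(-286, -131)) = -442483 + (-196139 - (-204*(-286) + 202*(-131))) = -442483 + (-196139 - (58344 - 26462)) = -442483 + (-196139 - 1*31882) = -442483 + (-196139 - 31882) = -442483 - 228021 = -670504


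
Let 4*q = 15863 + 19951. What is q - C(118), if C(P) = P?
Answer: 17671/2 ≈ 8835.5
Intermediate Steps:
q = 17907/2 (q = (15863 + 19951)/4 = (1/4)*35814 = 17907/2 ≈ 8953.5)
q - C(118) = 17907/2 - 1*118 = 17907/2 - 118 = 17671/2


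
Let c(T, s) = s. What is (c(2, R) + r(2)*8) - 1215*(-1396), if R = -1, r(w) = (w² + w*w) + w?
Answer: 1696219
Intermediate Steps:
r(w) = w + 2*w² (r(w) = (w² + w²) + w = 2*w² + w = w + 2*w²)
(c(2, R) + r(2)*8) - 1215*(-1396) = (-1 + (2*(1 + 2*2))*8) - 1215*(-1396) = (-1 + (2*(1 + 4))*8) + 1696140 = (-1 + (2*5)*8) + 1696140 = (-1 + 10*8) + 1696140 = (-1 + 80) + 1696140 = 79 + 1696140 = 1696219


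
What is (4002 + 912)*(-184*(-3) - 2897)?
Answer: -11523330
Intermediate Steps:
(4002 + 912)*(-184*(-3) - 2897) = 4914*(552 - 2897) = 4914*(-2345) = -11523330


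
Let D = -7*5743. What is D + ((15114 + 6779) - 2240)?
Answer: -20548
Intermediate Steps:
D = -40201
D + ((15114 + 6779) - 2240) = -40201 + ((15114 + 6779) - 2240) = -40201 + (21893 - 2240) = -40201 + 19653 = -20548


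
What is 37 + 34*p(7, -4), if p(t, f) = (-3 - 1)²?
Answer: 581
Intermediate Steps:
p(t, f) = 16 (p(t, f) = (-4)² = 16)
37 + 34*p(7, -4) = 37 + 34*16 = 37 + 544 = 581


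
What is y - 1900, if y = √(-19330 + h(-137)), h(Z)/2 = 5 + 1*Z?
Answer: -1900 + I*√19594 ≈ -1900.0 + 139.98*I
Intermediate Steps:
h(Z) = 10 + 2*Z (h(Z) = 2*(5 + 1*Z) = 2*(5 + Z) = 10 + 2*Z)
y = I*√19594 (y = √(-19330 + (10 + 2*(-137))) = √(-19330 + (10 - 274)) = √(-19330 - 264) = √(-19594) = I*√19594 ≈ 139.98*I)
y - 1900 = I*√19594 - 1900 = -1900 + I*√19594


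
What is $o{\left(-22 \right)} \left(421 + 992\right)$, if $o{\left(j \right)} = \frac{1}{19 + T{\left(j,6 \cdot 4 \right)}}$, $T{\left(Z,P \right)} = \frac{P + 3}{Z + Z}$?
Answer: $\frac{62172}{809} \approx 76.85$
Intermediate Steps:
$T{\left(Z,P \right)} = \frac{3 + P}{2 Z}$
$o{\left(j \right)} = \frac{1}{19 + \frac{27}{2 j}}$ ($o{\left(j \right)} = \frac{1}{19 + \frac{3 + 6 \cdot 4}{2 j}} = \frac{1}{19 + \frac{3 + 24}{2 j}} = \frac{1}{19 + \frac{1}{2} \frac{1}{j} 27} = \frac{1}{19 + \frac{27}{2 j}}$)
$o{\left(-22 \right)} \left(421 + 992\right) = 2 \left(-22\right) \frac{1}{27 + 38 \left(-22\right)} \left(421 + 992\right) = 2 \left(-22\right) \frac{1}{27 - 836} \cdot 1413 = 2 \left(-22\right) \frac{1}{-809} \cdot 1413 = 2 \left(-22\right) \left(- \frac{1}{809}\right) 1413 = \frac{44}{809} \cdot 1413 = \frac{62172}{809}$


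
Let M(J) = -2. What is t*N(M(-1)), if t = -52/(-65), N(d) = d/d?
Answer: 4/5 ≈ 0.80000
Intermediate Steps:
N(d) = 1
t = 4/5 (t = -52*(-1/65) = 4/5 ≈ 0.80000)
t*N(M(-1)) = (4/5)*1 = 4/5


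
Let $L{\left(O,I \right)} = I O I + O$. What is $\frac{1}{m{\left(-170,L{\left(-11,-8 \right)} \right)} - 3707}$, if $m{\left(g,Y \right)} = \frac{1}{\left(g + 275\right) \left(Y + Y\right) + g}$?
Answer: $- \frac{150320}{557236241} \approx -0.00026976$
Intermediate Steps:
$L{\left(O,I \right)} = O + O I^{2}$ ($L{\left(O,I \right)} = O I^{2} + O = O + O I^{2}$)
$m{\left(g,Y \right)} = \frac{1}{g + 2 Y \left(275 + g\right)}$ ($m{\left(g,Y \right)} = \frac{1}{\left(275 + g\right) 2 Y + g} = \frac{1}{2 Y \left(275 + g\right) + g} = \frac{1}{g + 2 Y \left(275 + g\right)}$)
$\frac{1}{m{\left(-170,L{\left(-11,-8 \right)} \right)} - 3707} = \frac{1}{\frac{1}{-170 + 550 \left(- 11 \left(1 + \left(-8\right)^{2}\right)\right) + 2 \left(- 11 \left(1 + \left(-8\right)^{2}\right)\right) \left(-170\right)} - 3707} = \frac{1}{\frac{1}{-170 + 550 \left(- 11 \left(1 + 64\right)\right) + 2 \left(- 11 \left(1 + 64\right)\right) \left(-170\right)} - 3707} = \frac{1}{\frac{1}{-170 + 550 \left(\left(-11\right) 65\right) + 2 \left(\left(-11\right) 65\right) \left(-170\right)} - 3707} = \frac{1}{\frac{1}{-170 + 550 \left(-715\right) + 2 \left(-715\right) \left(-170\right)} - 3707} = \frac{1}{\frac{1}{-170 - 393250 + 243100} - 3707} = \frac{1}{\frac{1}{-150320} - 3707} = \frac{1}{- \frac{1}{150320} - 3707} = \frac{1}{- \frac{557236241}{150320}} = - \frac{150320}{557236241}$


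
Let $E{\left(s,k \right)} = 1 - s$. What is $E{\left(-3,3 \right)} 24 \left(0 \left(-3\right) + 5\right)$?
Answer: $480$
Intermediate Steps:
$E{\left(-3,3 \right)} 24 \left(0 \left(-3\right) + 5\right) = \left(1 - -3\right) 24 \left(0 \left(-3\right) + 5\right) = \left(1 + 3\right) 24 \left(0 + 5\right) = 4 \cdot 24 \cdot 5 = 96 \cdot 5 = 480$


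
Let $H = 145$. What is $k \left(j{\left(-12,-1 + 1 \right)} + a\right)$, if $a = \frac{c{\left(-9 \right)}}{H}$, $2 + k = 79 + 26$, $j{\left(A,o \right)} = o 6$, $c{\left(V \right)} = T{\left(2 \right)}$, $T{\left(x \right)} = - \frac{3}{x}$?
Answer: $- \frac{309}{290} \approx -1.0655$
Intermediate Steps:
$c{\left(V \right)} = - \frac{3}{2}$
$j{\left(A,o \right)} = 6 o$
$k = 103$ ($k = -2 + \left(79 + 26\right) = -2 + 105 = 103$)
$a = - \frac{3}{290}$ ($a = - \frac{3}{2 \cdot 145} = \left(- \frac{3}{2}\right) \frac{1}{145} = - \frac{3}{290} \approx -0.010345$)
$k \left(j{\left(-12,-1 + 1 \right)} + a\right) = 103 \left(6 \left(-1 + 1\right) - \frac{3}{290}\right) = 103 \left(6 \cdot 0 - \frac{3}{290}\right) = 103 \left(0 - \frac{3}{290}\right) = 103 \left(- \frac{3}{290}\right) = - \frac{309}{290}$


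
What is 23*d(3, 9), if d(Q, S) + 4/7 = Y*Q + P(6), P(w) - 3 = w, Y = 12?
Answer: 7153/7 ≈ 1021.9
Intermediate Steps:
P(w) = 3 + w
d(Q, S) = 59/7 + 12*Q (d(Q, S) = -4/7 + (12*Q + (3 + 6)) = -4/7 + (12*Q + 9) = -4/7 + (9 + 12*Q) = 59/7 + 12*Q)
23*d(3, 9) = 23*(59/7 + 12*3) = 23*(59/7 + 36) = 23*(311/7) = 7153/7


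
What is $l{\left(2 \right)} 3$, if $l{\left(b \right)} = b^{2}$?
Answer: $12$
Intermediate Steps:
$l{\left(2 \right)} 3 = 2^{2} \cdot 3 = 4 \cdot 3 = 12$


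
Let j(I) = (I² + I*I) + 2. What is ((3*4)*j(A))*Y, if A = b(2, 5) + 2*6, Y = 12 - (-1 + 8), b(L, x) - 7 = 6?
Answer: 75120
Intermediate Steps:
b(L, x) = 13 (b(L, x) = 7 + 6 = 13)
Y = 5 (Y = 12 - 1*7 = 12 - 7 = 5)
A = 25 (A = 13 + 2*6 = 13 + 12 = 25)
j(I) = 2 + 2*I² (j(I) = (I² + I²) + 2 = 2*I² + 2 = 2 + 2*I²)
((3*4)*j(A))*Y = ((3*4)*(2 + 2*25²))*5 = (12*(2 + 2*625))*5 = (12*(2 + 1250))*5 = (12*1252)*5 = 15024*5 = 75120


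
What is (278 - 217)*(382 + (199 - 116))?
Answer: 28365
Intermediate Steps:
(278 - 217)*(382 + (199 - 116)) = 61*(382 + 83) = 61*465 = 28365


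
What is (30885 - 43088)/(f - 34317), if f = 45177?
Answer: -12203/10860 ≈ -1.1237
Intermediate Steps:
(30885 - 43088)/(f - 34317) = (30885 - 43088)/(45177 - 34317) = -12203/10860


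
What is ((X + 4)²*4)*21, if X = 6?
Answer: 8400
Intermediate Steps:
((X + 4)²*4)*21 = ((6 + 4)²*4)*21 = (10²*4)*21 = (100*4)*21 = 400*21 = 8400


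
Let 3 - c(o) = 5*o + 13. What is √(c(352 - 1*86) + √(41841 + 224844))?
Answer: √(-1340 + √266685) ≈ 28.698*I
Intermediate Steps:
c(o) = -10 - 5*o (c(o) = 3 - (5*o + 13) = 3 - (13 + 5*o) = 3 + (-13 - 5*o) = -10 - 5*o)
√(c(352 - 1*86) + √(41841 + 224844)) = √((-10 - 5*(352 - 1*86)) + √(41841 + 224844)) = √((-10 - 5*(352 - 86)) + √266685) = √((-10 - 5*266) + √266685) = √((-10 - 1330) + √266685) = √(-1340 + √266685)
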